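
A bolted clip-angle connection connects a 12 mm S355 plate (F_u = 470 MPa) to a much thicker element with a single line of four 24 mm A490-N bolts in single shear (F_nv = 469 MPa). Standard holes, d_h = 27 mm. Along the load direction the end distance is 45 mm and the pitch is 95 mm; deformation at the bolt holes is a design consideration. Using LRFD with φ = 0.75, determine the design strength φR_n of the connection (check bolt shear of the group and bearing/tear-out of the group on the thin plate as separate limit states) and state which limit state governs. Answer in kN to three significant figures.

Bolt shear: A_b = π·24²/4 = 452.4 mm²; R_n = 469 × 452.4 × 4 × 1 / 1000 = 848.7 kN → 0.75 × 848.7 = 637 kN.
Bearing (1.2 l_c t F_u ≤ 2.4 d t F_u): upper limit = 2.4·24·12·470 / 1000 = 324.9 kN.
  Edge l_c = 45 − 27/2 = 31.5 → r_n = 213.2 kN; interior l_c = 95 − 27 = 68 → r_n = 324.9 kN.
  R_n,bearing = 1·213.2 + 3·324.9 = 1188 kN → 0.75 × 1188 = 891 kN.
Bolt shear governs: 637 kN.

637 kN (bolt shear governs)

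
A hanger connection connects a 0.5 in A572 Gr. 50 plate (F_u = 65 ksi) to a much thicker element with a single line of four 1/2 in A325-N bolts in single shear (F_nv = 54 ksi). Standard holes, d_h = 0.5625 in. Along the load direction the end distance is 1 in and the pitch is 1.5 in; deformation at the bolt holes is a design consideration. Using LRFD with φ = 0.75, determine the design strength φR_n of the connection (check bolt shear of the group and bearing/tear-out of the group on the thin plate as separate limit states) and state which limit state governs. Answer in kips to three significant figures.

31.8 kips (bolt shear governs)

Bolt shear: A_b = π·0.5²/4 = 0.1963 in²; R_n = 54 × 0.1963 × 4 × 1 = 42.41 kips → 0.75 × 42.41 = 31.8 kips.
Bearing (1.2 l_c t F_u ≤ 2.4 d t F_u): upper limit = 2.4·0.5·0.5·65 = 39 kips.
  Edge l_c = 1 − 0.5625/2 = 0.7188 → r_n = 28.03 kips; interior l_c = 1.5 − 0.5625 = 0.9375 → r_n = 36.56 kips.
  R_n,bearing = 1·28.03 + 3·36.56 = 137.7 kips → 0.75 × 137.7 = 103 kips.
Bolt shear governs: 31.8 kips.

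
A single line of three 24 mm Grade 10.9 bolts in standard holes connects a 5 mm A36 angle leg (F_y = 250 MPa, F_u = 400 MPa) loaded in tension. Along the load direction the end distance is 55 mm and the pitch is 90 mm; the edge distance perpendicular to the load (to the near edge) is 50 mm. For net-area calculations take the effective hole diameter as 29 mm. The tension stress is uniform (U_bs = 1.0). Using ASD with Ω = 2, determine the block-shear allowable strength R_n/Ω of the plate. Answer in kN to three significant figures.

124 kN

Shear plane L_v = 55 + 2·90 = 235 mm; A_gv = 235 × 5 = 1175 mm².
A_nv = (235 − 2.5·29) × 5 = 812.5 mm².
A_nt = (50 − 0.5·29) × 5 = 177.5 mm².
0.6 F_u A_nv = 195 kN; 0.6 F_y A_gv = 176.2 kN → shear yielding governs the shear term.
R_n = 176.2 + 1.0 × 400 × 177.5 / 1000 = 247.2 kN.
Allowable strength R_n/Ω = 247.2 / 2 = 124 kN.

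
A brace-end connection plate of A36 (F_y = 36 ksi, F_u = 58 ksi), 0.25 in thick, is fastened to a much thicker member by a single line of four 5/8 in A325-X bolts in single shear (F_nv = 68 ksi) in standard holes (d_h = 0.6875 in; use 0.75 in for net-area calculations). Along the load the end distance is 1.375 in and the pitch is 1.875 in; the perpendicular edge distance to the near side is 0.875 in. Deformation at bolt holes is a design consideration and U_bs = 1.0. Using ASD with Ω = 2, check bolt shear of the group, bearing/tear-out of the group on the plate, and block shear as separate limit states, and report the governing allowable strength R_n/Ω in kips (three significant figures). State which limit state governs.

22.5 kips (block shear governs)

Bolt shear: A_b = π·0.625²/4 = 0.3068 in²; R_n = 68 × 0.3068 × 4 × 1 = 83.45 kips → 83.45 / 2 = 41.7 kips.
Bearing: edge l_c = 1.031, r_n = 17.94 kips; interior l_c = 1.188, r_n = 20.66 kips; R_n = 17.94 + 3·20.66 = 79.93 kips → 40 kips.
Block shear: A_gv = 1.75, A_nv = 1.094, A_nt = 0.125 in²; R_n = min(0.6F_uA_nv, 0.6F_yA_gv) + U_bs·F_u·A_nt = 45.05 kips → 22.5 kips.
Block shear governs: 22.5 kips.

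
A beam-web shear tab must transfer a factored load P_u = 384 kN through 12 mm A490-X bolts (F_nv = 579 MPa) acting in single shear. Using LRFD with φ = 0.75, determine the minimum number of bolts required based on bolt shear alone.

8 bolts

A_b = π·12²/4 = 113.1 mm².
Per-bolt design strength φR_n = 0.75 × 579 × 113.1 × 1 / 1000 = 49.11 kN.
n ≥ 384 / 49.11 = 7.819 → use 8 bolts.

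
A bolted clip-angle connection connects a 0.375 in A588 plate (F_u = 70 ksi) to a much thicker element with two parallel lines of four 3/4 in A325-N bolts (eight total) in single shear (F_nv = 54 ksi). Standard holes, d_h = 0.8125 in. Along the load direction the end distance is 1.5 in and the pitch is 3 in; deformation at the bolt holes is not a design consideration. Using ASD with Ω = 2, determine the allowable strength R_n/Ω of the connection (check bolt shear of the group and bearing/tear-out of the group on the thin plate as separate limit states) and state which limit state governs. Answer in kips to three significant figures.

95.4 kips (bolt shear governs)

Bolt shear: A_b = π·0.75²/4 = 0.4418 in²; R_n = 54 × 0.4418 × 8 × 1 = 190.9 kips → 190.9 / 2 = 95.4 kips.
Bearing (1.5 l_c t F_u ≤ 3.0 d t F_u): upper limit = 3.0·0.75·0.375·70 = 59.06 kips.
  Edge l_c = 1.5 − 0.8125/2 = 1.094 → r_n = 43.07 kips; interior l_c = 3 − 0.8125 = 2.188 → r_n = 59.06 kips.
  R_n,bearing = 2·43.07 + 6·59.06 = 440.5 kips → 440.5 / 2 = 220 kips.
Bolt shear governs: 95.4 kips.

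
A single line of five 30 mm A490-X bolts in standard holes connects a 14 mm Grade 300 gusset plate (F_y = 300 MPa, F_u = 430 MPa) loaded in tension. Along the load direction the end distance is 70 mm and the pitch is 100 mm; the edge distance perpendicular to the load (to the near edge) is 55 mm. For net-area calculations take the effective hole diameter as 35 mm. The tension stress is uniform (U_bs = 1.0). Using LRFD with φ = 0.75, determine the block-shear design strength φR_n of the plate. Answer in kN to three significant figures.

1020 kN

Shear plane L_v = 70 + 4·100 = 470 mm; A_gv = 470 × 14 = 6580 mm².
A_nv = (470 − 4.5·35) × 14 = 4375 mm².
A_nt = (55 − 0.5·35) × 14 = 525 mm².
0.6 F_u A_nv = 1129 kN; 0.6 F_y A_gv = 1184 kN → shear rupture governs the shear term.
R_n = 1129 + 1.0 × 430 × 525 / 1000 = 1354 kN.
Design strength φR_n = 0.75 × 1354 = 1020 kN.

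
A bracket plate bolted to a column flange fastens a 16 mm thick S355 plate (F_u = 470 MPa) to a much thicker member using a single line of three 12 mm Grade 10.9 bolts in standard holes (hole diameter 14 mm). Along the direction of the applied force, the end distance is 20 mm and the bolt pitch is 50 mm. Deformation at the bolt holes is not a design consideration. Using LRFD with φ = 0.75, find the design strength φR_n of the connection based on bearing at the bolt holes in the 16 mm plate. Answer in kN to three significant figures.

516 kN

Per bolt r_n = 1.5 l_c t F_u ≤ 3.0 d t F_u; upper limit = 3.0 × 12 × 16 × 470 / 1000 = 270.7 kN.
Edge bolt: l_c = 20 − 14/2 = 13 mm → 1.5 × 13 × 16 × 470 / 1000 = 146.6 → r_n = 146.6 kN.
Interior bolts: l_c = 50 − 14 = 36 mm → 1.5 × 36 × 16 × 470 / 1000 = 406.1 → r_n = 270.7 kN.
R_n = 1 × 146.6 + 2 × 270.7 = 688.1 kN.
Design strength φR_n = 0.75 × 688.1 = 516 kN.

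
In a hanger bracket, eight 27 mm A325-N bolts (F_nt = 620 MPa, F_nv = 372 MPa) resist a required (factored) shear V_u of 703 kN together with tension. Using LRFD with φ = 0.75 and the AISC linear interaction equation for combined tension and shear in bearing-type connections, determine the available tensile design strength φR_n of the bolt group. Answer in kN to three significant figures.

1600 kN

A_b = π·27²/4 = 572.6 mm²; f_rv = 703 × 1000 / (8 × 572.6) = 153.5 MPa.
F'_nt = 1.3 F_nt − (F_nt / φF_nv) f_rv = 1.3·620 − (620/(0.75·372))·153.5 = 464.9 MPa, capped at F_nt → F'_nt = 464.9 MPa.
R_n = F'_nt · A_b · n = 464.9 × 572.6 × 8 / 1000 = 2130 kN.
Design strength φR_n = 0.75 × 2130 = 1600 kN.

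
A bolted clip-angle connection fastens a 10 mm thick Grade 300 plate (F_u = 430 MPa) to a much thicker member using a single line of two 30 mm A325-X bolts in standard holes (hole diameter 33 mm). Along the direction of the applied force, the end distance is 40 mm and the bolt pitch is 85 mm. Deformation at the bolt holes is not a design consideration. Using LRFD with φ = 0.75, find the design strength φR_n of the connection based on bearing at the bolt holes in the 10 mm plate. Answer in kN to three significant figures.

365 kN

Per bolt r_n = 1.5 l_c t F_u ≤ 3.0 d t F_u; upper limit = 3.0 × 30 × 10 × 430 / 1000 = 387 kN.
Edge bolt: l_c = 40 − 33/2 = 23.5 mm → 1.5 × 23.5 × 10 × 430 / 1000 = 151.6 → r_n = 151.6 kN.
Interior bolts: l_c = 85 − 33 = 52 mm → 1.5 × 52 × 10 × 430 / 1000 = 335.4 → r_n = 335.4 kN.
R_n = 1 × 151.6 + 1 × 335.4 = 487 kN.
Design strength φR_n = 0.75 × 487 = 365 kN.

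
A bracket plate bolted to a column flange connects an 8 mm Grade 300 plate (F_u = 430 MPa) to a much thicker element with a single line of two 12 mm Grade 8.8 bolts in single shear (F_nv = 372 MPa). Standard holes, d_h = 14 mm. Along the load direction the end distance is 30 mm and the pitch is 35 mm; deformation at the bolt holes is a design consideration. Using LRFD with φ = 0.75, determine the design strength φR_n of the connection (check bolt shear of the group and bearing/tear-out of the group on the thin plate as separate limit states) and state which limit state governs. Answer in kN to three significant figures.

63.1 kN (bolt shear governs)

Bolt shear: A_b = π·12²/4 = 113.1 mm²; R_n = 372 × 113.1 × 2 × 1 / 1000 = 84.14 kN → 0.75 × 84.14 = 63.1 kN.
Bearing (1.2 l_c t F_u ≤ 2.4 d t F_u): upper limit = 2.4·12·8·430 / 1000 = 99.07 kN.
  Edge l_c = 30 − 14/2 = 23 → r_n = 94.94 kN; interior l_c = 35 − 14 = 21 → r_n = 86.69 kN.
  R_n,bearing = 1·94.94 + 1·86.69 = 181.6 kN → 0.75 × 181.6 = 136 kN.
Bolt shear governs: 63.1 kN.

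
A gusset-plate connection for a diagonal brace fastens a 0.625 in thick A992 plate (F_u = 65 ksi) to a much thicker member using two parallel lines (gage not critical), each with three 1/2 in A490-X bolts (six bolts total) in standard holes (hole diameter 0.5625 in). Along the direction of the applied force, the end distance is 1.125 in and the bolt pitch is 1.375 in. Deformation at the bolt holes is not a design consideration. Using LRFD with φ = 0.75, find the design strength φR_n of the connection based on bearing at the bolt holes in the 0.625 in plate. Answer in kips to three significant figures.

Per bolt r_n = 1.5 l_c t F_u ≤ 3.0 d t F_u; upper limit = 3.0 × 0.5 × 0.625 × 65 = 60.94 kips.
Edge bolt: l_c = 1.125 − 0.5625/2 = 0.8438 in → 1.5 × 0.8438 × 0.625 × 65 = 51.42 → r_n = 51.42 kips.
Interior bolts: l_c = 1.375 − 0.5625 = 0.8125 in → 1.5 × 0.8125 × 0.625 × 65 = 49.51 → r_n = 49.51 kips.
R_n = 2 × 51.42 + 4 × 49.51 = 300.9 kips.
Design strength φR_n = 0.75 × 300.9 = 226 kips.

226 kips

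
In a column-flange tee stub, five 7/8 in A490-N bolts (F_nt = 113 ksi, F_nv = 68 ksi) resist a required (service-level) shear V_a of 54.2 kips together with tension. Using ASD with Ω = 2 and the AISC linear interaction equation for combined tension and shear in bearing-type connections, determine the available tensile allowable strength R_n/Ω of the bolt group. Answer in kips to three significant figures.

131 kips

A_b = π·0.875²/4 = 0.6013 in²; f_rv = 54.2 / (5 × 0.6013) = 18.03 ksi.
F'_nt = 1.3 F_nt − (Ω F_nt / F_nv) f_rv = 1.3·113 − (2·113/68)·18.03 = 86.99 ksi, capped at F_nt → F'_nt = 86.99 ksi.
R_n = F'_nt · A_b · n = 86.99 × 0.6013 × 5 = 261.5 kips.
Allowable strength R_n/Ω = 261.5 / 2 = 131 kips.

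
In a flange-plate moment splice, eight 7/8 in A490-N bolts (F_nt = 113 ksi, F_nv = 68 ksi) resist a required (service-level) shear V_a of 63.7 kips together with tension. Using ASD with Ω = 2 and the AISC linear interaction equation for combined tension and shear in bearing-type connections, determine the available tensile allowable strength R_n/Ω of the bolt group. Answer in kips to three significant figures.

A_b = π·0.875²/4 = 0.6013 in²; f_rv = 63.7 / (8 × 0.6013) = 13.24 ksi.
F'_nt = 1.3 F_nt − (Ω F_nt / F_nv) f_rv = 1.3·113 − (2·113/68)·13.24 = 102.9 ksi, capped at F_nt → F'_nt = 102.9 ksi.
R_n = F'_nt · A_b · n = 102.9 × 0.6013 × 8 = 495 kips.
Allowable strength R_n/Ω = 495 / 2 = 247 kips.

247 kips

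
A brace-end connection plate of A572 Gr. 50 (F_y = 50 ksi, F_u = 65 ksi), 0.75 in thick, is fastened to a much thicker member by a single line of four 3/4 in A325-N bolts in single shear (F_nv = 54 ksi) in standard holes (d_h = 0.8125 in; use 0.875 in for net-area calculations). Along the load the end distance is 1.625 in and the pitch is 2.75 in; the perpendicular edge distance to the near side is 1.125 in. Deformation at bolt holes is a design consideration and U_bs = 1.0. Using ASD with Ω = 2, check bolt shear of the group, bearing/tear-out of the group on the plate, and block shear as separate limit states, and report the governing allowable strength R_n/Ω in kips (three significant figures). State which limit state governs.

47.7 kips (bolt shear governs)

Bolt shear: A_b = π·0.75²/4 = 0.4418 in²; R_n = 54 × 0.4418 × 4 × 1 = 95.43 kips → 95.43 / 2 = 47.7 kips.
Bearing: edge l_c = 1.219, r_n = 71.3 kips; interior l_c = 1.938, r_n = 87.75 kips; R_n = 71.3 + 3·87.75 = 334.5 kips → 167 kips.
Block shear: A_gv = 7.406, A_nv = 5.109, A_nt = 0.5156 in²; R_n = min(0.6F_uA_nv, 0.6F_yA_gv) + U_bs·F_u·A_nt = 232.8 kips → 116 kips.
Bolt shear governs: 47.7 kips.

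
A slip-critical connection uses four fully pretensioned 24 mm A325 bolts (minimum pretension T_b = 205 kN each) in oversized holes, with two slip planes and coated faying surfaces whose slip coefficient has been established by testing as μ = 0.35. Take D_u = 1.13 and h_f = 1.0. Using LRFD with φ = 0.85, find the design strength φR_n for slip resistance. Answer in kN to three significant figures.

551 kN

R_n = μ · D_u · h_f · T_b · n_s · n_b = 0.35 × 1.13 × 1.0 × 205 × 2 × 4 = 648.6 kN.
Design strength φR_n = 0.85 × 648.6 = 551 kN.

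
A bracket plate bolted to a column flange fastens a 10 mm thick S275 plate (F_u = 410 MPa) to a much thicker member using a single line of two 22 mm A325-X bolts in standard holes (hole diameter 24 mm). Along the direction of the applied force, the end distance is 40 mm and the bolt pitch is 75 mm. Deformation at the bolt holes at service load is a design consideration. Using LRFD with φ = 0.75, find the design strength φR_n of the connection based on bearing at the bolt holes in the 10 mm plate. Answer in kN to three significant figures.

266 kN

Per bolt r_n = 1.2 l_c t F_u ≤ 2.4 d t F_u; upper limit = 2.4 × 22 × 10 × 410 / 1000 = 216.5 kN.
Edge bolt: l_c = 40 − 24/2 = 28 mm → 1.2 × 28 × 10 × 410 / 1000 = 137.8 → r_n = 137.8 kN.
Interior bolts: l_c = 75 − 24 = 51 mm → 1.2 × 51 × 10 × 410 / 1000 = 250.9 → r_n = 216.5 kN.
R_n = 1 × 137.8 + 1 × 216.5 = 354.2 kN.
Design strength φR_n = 0.75 × 354.2 = 266 kN.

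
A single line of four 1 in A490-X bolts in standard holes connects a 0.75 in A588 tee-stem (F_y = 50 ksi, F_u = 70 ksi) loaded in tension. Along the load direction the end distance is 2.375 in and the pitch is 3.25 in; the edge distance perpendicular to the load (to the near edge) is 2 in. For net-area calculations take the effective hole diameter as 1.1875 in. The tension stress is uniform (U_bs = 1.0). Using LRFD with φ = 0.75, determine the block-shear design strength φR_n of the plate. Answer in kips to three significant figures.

244 kips

Shear plane L_v = 2.375 + 3·3.25 = 12.12 in; A_gv = 12.12 × 0.75 = 9.094 in².
A_nv = (12.12 − 3.5·1.1875) × 0.75 = 5.977 in².
A_nt = (2 − 0.5·1.1875) × 0.75 = 1.055 in².
0.6 F_u A_nv = 251 kips; 0.6 F_y A_gv = 272.8 kips → shear rupture governs the shear term.
R_n = 251 + 1.0 × 70 × 1.055 = 324.8 kips.
Design strength φR_n = 0.75 × 324.8 = 244 kips.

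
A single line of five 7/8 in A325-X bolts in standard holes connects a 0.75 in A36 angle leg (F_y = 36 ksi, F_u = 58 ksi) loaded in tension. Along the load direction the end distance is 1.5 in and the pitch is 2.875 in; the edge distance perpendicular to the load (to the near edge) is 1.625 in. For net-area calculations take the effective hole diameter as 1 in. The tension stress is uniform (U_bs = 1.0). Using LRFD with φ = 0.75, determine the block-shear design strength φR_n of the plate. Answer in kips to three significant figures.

Shear plane L_v = 1.5 + 4·2.875 = 13 in; A_gv = 13 × 0.75 = 9.75 in².
A_nv = (13 − 4.5·1) × 0.75 = 6.375 in².
A_nt = (1.625 − 0.5·1) × 0.75 = 0.8438 in².
0.6 F_u A_nv = 221.8 kips; 0.6 F_y A_gv = 210.6 kips → shear yielding governs the shear term.
R_n = 210.6 + 1.0 × 58 × 0.8438 = 259.5 kips.
Design strength φR_n = 0.75 × 259.5 = 195 kips.

195 kips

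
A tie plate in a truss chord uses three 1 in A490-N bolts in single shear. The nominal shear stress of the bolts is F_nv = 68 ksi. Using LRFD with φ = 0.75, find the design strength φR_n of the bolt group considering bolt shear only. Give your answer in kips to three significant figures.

120 kips

A_b = π × 1² / 4 = 0.7854 in².
R_n = F_nv · A_b · n · n_s = 68 × 0.7854 × 3 × 1 = 160.2 kips.
Design strength φR_n = 0.75 × 160.2 = 120 kips.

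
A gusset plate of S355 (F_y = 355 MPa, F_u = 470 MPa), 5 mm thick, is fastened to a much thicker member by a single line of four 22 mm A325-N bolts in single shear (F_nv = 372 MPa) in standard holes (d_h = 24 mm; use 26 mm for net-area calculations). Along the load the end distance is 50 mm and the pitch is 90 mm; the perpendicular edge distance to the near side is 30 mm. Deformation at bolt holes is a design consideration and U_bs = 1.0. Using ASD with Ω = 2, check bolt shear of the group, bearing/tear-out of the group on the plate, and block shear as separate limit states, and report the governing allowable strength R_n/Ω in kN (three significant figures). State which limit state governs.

Bolt shear: A_b = π·22²/4 = 380.1 mm²; R_n = 372 × 380.1 × 4 × 1 / 1000 = 565.6 kN → 565.6 / 2 = 283 kN.
Bearing: edge l_c = 38, r_n = 107.2 kN; interior l_c = 66, r_n = 124.1 kN; R_n = 107.2 + 3·124.1 = 479.4 kN → 240 kN.
Block shear: A_gv = 1600, A_nv = 1145, A_nt = 85 mm²; R_n = min(0.6F_uA_nv, 0.6F_yA_gv) + U_bs·F_u·A_nt = 362.8 kN → 181 kN.
Block shear governs: 181 kN.

181 kN (block shear governs)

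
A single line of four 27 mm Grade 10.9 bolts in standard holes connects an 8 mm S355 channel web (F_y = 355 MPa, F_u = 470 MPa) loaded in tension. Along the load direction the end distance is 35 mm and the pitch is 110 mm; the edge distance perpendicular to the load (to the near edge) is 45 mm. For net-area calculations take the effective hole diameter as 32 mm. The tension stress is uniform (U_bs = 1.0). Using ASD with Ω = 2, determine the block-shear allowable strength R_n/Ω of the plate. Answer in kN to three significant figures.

Shear plane L_v = 35 + 3·110 = 365 mm; A_gv = 365 × 8 = 2920 mm².
A_nv = (365 − 3.5·32) × 8 = 2024 mm².
A_nt = (45 − 0.5·32) × 8 = 232 mm².
0.6 F_u A_nv = 570.8 kN; 0.6 F_y A_gv = 622 kN → shear rupture governs the shear term.
R_n = 570.8 + 1.0 × 470 × 232 / 1000 = 679.8 kN.
Allowable strength R_n/Ω = 679.8 / 2 = 340 kN.

340 kN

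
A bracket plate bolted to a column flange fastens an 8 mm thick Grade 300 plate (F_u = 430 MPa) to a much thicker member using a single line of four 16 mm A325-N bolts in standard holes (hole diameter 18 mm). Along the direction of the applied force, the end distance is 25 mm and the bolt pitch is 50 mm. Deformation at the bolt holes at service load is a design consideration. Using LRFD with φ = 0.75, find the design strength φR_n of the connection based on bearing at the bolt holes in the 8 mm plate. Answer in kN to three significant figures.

347 kN

Per bolt r_n = 1.2 l_c t F_u ≤ 2.4 d t F_u; upper limit = 2.4 × 16 × 8 × 430 / 1000 = 132.1 kN.
Edge bolt: l_c = 25 − 18/2 = 16 mm → 1.2 × 16 × 8 × 430 / 1000 = 66.05 → r_n = 66.05 kN.
Interior bolts: l_c = 50 − 18 = 32 mm → 1.2 × 32 × 8 × 430 / 1000 = 132.1 → r_n = 132.1 kN.
R_n = 1 × 66.05 + 3 × 132.1 = 462.3 kN.
Design strength φR_n = 0.75 × 462.3 = 347 kN.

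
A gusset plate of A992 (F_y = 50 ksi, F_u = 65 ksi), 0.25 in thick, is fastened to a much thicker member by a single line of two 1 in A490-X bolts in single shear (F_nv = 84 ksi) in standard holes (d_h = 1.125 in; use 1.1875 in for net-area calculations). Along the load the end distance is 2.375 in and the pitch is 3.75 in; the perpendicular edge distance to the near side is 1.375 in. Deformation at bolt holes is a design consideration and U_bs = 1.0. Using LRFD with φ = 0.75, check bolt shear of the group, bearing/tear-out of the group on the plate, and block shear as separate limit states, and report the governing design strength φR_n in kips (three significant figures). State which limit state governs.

41.3 kips (block shear governs)

Bolt shear: A_b = π·1²/4 = 0.7854 in²; R_n = 84 × 0.7854 × 2 × 1 = 131.9 kips → 0.75 × 131.9 = 99 kips.
Bearing: edge l_c = 1.812, r_n = 35.34 kips; interior l_c = 2.625, r_n = 39 kips; R_n = 35.34 + 1·39 = 74.34 kips → 55.8 kips.
Block shear: A_gv = 1.531, A_nv = 1.086, A_nt = 0.1953 in²; R_n = min(0.6F_uA_nv, 0.6F_yA_gv) + U_bs·F_u·A_nt = 55.05 kips → 41.3 kips.
Block shear governs: 41.3 kips.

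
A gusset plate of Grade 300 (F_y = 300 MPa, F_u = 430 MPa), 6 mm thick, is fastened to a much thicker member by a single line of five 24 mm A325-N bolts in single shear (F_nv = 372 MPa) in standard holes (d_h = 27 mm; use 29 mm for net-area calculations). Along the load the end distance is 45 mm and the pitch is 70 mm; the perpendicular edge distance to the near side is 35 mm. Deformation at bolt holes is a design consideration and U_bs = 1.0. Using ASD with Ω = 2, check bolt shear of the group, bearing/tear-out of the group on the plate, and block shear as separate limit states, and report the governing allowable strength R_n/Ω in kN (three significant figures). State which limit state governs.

177 kN (block shear governs)

Bolt shear: A_b = π·24²/4 = 452.4 mm²; R_n = 372 × 452.4 × 5 × 1 / 1000 = 841.4 kN → 841.4 / 2 = 421 kN.
Bearing: edge l_c = 31.5, r_n = 97.52 kN; interior l_c = 43, r_n = 133.1 kN; R_n = 97.52 + 4·133.1 = 630 kN → 315 kN.
Block shear: A_gv = 1950, A_nv = 1167, A_nt = 123 mm²; R_n = min(0.6F_uA_nv, 0.6F_yA_gv) + U_bs·F_u·A_nt = 354 kN → 177 kN.
Block shear governs: 177 kN.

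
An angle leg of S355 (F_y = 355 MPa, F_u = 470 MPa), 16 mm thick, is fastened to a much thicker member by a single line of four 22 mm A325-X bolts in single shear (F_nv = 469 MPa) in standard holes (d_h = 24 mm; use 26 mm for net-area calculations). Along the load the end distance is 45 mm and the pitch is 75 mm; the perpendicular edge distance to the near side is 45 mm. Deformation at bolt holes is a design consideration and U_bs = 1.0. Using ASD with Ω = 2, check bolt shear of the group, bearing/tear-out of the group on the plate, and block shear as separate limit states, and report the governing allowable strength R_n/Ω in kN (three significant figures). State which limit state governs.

Bolt shear: A_b = π·22²/4 = 380.1 mm²; R_n = 469 × 380.1 × 4 × 1 / 1000 = 713.1 kN → 713.1 / 2 = 357 kN.
Bearing: edge l_c = 33, r_n = 297.8 kN; interior l_c = 51, r_n = 397.1 kN; R_n = 297.8 + 3·397.1 = 1489 kN → 744 kN.
Block shear: A_gv = 4320, A_nv = 2864, A_nt = 512 mm²; R_n = min(0.6F_uA_nv, 0.6F_yA_gv) + U_bs·F_u·A_nt = 1048 kN → 524 kN.
Bolt shear governs: 357 kN.

357 kN (bolt shear governs)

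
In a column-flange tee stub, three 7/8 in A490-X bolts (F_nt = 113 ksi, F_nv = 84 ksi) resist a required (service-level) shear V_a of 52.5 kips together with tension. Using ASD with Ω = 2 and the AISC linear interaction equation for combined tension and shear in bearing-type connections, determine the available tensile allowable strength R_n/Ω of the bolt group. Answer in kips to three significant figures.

A_b = π·0.875²/4 = 0.6013 in²; f_rv = 52.5 / (3 × 0.6013) = 29.1 ksi.
F'_nt = 1.3 F_nt − (Ω F_nt / F_nv) f_rv = 1.3·113 − (2·113/84)·29.1 = 68.6 ksi, capped at F_nt → F'_nt = 68.6 ksi.
R_n = F'_nt · A_b · n = 68.6 × 0.6013 × 3 = 123.8 kips.
Allowable strength R_n/Ω = 123.8 / 2 = 61.9 kips.

61.9 kips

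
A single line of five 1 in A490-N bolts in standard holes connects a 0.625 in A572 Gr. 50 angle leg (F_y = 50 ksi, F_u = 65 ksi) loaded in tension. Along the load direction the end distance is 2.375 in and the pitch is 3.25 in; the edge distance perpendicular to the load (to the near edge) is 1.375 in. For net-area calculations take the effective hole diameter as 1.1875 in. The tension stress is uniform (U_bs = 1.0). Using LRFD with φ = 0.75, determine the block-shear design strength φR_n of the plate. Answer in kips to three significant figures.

Shear plane L_v = 2.375 + 4·3.25 = 15.38 in; A_gv = 15.38 × 0.625 = 9.609 in².
A_nv = (15.38 − 4.5·1.1875) × 0.625 = 6.27 in².
A_nt = (1.375 − 0.5·1.1875) × 0.625 = 0.4883 in².
0.6 F_u A_nv = 244.5 kips; 0.6 F_y A_gv = 288.3 kips → shear rupture governs the shear term.
R_n = 244.5 + 1.0 × 65 × 0.4883 = 276.2 kips.
Design strength φR_n = 0.75 × 276.2 = 207 kips.

207 kips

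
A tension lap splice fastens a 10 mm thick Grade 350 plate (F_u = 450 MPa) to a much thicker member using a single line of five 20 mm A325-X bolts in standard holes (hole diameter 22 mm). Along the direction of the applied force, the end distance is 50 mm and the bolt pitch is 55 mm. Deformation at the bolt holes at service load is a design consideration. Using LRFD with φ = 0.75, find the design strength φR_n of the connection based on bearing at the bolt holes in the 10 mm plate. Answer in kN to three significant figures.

693 kN

Per bolt r_n = 1.2 l_c t F_u ≤ 2.4 d t F_u; upper limit = 2.4 × 20 × 10 × 450 / 1000 = 216 kN.
Edge bolt: l_c = 50 − 22/2 = 39 mm → 1.2 × 39 × 10 × 450 / 1000 = 210.6 → r_n = 210.6 kN.
Interior bolts: l_c = 55 − 22 = 33 mm → 1.2 × 33 × 10 × 450 / 1000 = 178.2 → r_n = 178.2 kN.
R_n = 1 × 210.6 + 4 × 178.2 = 923.4 kN.
Design strength φR_n = 0.75 × 923.4 = 693 kN.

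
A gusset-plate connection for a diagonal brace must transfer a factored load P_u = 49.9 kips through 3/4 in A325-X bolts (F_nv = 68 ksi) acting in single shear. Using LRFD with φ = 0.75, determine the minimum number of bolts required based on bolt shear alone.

A_b = π·0.75²/4 = 0.4418 in².
Per-bolt design strength φR_n = 0.75 × 68 × 0.4418 × 1 = 22.53 kips.
n ≥ 49.9 / 22.53 = 2.215 → use 3 bolts.

3 bolts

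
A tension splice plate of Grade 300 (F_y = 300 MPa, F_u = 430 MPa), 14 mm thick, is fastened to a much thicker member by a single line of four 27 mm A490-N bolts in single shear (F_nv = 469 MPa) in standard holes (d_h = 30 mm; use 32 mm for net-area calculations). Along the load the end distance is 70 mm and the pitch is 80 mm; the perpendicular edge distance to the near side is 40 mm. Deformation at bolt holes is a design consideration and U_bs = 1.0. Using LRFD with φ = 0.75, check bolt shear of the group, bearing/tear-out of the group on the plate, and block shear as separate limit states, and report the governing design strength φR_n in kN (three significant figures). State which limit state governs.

645 kN (block shear governs)

Bolt shear: A_b = π·27²/4 = 572.6 mm²; R_n = 469 × 572.6 × 4 × 1 / 1000 = 1074 kN → 0.75 × 1074 = 806 kN.
Bearing: edge l_c = 55, r_n = 390.1 kN; interior l_c = 50, r_n = 361.2 kN; R_n = 390.1 + 3·361.2 = 1474 kN → 1110 kN.
Block shear: A_gv = 4340, A_nv = 2772, A_nt = 336 mm²; R_n = min(0.6F_uA_nv, 0.6F_yA_gv) + U_bs·F_u·A_nt = 859.7 kN → 645 kN.
Block shear governs: 645 kN.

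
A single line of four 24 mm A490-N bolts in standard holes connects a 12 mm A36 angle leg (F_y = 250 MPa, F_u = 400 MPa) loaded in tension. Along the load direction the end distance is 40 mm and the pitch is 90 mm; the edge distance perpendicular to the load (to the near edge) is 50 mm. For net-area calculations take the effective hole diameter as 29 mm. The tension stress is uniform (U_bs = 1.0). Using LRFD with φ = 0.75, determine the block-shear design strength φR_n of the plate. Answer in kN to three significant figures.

Shear plane L_v = 40 + 3·90 = 310 mm; A_gv = 310 × 12 = 3720 mm².
A_nv = (310 − 3.5·29) × 12 = 2502 mm².
A_nt = (50 − 0.5·29) × 12 = 426 mm².
0.6 F_u A_nv = 600.5 kN; 0.6 F_y A_gv = 558 kN → shear yielding governs the shear term.
R_n = 558 + 1.0 × 400 × 426 / 1000 = 728.4 kN.
Design strength φR_n = 0.75 × 728.4 = 546 kN.

546 kN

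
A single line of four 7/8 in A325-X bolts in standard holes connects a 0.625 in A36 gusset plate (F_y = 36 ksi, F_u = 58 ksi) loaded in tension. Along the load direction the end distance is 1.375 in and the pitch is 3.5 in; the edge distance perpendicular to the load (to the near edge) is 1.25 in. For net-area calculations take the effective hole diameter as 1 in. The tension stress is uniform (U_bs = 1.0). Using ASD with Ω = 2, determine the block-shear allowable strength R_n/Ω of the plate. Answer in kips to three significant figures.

Shear plane L_v = 1.375 + 3·3.5 = 11.88 in; A_gv = 11.88 × 0.625 = 7.422 in².
A_nv = (11.88 − 3.5·1) × 0.625 = 5.234 in².
A_nt = (1.25 − 0.5·1) × 0.625 = 0.4688 in².
0.6 F_u A_nv = 182.2 kips; 0.6 F_y A_gv = 160.3 kips → shear yielding governs the shear term.
R_n = 160.3 + 1.0 × 58 × 0.4688 = 187.5 kips.
Allowable strength R_n/Ω = 187.5 / 2 = 93.7 kips.

93.7 kips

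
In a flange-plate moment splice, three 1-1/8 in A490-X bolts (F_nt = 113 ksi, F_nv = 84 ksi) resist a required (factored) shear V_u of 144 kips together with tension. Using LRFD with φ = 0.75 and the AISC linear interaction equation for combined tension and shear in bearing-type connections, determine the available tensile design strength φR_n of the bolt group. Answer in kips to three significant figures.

135 kips

A_b = π·1.125²/4 = 0.994 in²; f_rv = 144 / (3 × 0.994) = 48.29 ksi.
F'_nt = 1.3 F_nt − (F_nt / φF_nv) f_rv = 1.3·113 − (113/(0.75·84))·48.29 = 60.29 ksi, capped at F_nt → F'_nt = 60.29 ksi.
R_n = F'_nt · A_b · n = 60.29 × 0.994 × 3 = 179.8 kips.
Design strength φR_n = 0.75 × 179.8 = 135 kips.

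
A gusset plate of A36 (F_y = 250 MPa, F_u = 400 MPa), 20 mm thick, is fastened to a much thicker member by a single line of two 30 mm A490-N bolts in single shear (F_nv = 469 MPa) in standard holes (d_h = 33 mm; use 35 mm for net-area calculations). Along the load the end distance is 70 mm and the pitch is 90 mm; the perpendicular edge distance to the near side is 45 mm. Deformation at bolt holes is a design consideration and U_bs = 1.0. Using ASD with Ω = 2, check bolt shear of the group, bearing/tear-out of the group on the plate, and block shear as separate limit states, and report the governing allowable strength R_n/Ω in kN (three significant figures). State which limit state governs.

Bolt shear: A_b = π·30²/4 = 706.9 mm²; R_n = 469 × 706.9 × 2 × 1 / 1000 = 663 kN → 663 / 2 = 332 kN.
Bearing: edge l_c = 53.5, r_n = 513.6 kN; interior l_c = 57, r_n = 547.2 kN; R_n = 513.6 + 1·547.2 = 1061 kN → 530 kN.
Block shear: A_gv = 3200, A_nv = 2150, A_nt = 550 mm²; R_n = min(0.6F_uA_nv, 0.6F_yA_gv) + U_bs·F_u·A_nt = 700 kN → 350 kN.
Bolt shear governs: 332 kN.

332 kN (bolt shear governs)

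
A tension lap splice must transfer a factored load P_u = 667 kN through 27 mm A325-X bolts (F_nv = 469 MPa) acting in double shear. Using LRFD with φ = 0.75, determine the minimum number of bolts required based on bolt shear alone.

2 bolts

A_b = π·27²/4 = 572.6 mm².
Per-bolt design strength φR_n = 0.75 × 469 × 572.6 × 2 / 1000 = 402.8 kN.
n ≥ 667 / 402.8 = 1.656 → use 2 bolts.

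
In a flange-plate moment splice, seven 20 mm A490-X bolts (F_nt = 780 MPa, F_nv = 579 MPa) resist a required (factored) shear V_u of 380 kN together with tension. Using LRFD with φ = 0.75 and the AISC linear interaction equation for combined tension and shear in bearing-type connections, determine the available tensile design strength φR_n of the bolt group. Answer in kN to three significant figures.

A_b = π·20²/4 = 314.2 mm²; f_rv = 380 × 1000 / (7 × 314.2) = 172.8 MPa.
F'_nt = 1.3 F_nt − (F_nt / φF_nv) f_rv = 1.3·780 − (780/(0.75·579))·172.8 = 703.6 MPa, capped at F_nt → F'_nt = 703.6 MPa.
R_n = F'_nt · A_b · n = 703.6 × 314.2 × 7 / 1000 = 1547 kN.
Design strength φR_n = 0.75 × 1547 = 1160 kN.

1160 kN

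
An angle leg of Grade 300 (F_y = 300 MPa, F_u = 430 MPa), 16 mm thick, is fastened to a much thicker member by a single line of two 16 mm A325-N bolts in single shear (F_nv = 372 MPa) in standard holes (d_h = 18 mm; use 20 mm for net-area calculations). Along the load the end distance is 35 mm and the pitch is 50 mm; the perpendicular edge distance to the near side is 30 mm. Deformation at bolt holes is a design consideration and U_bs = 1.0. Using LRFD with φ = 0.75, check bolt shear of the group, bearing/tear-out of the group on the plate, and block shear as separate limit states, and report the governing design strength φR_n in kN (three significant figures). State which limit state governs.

112 kN (bolt shear governs)

Bolt shear: A_b = π·16²/4 = 201.1 mm²; R_n = 372 × 201.1 × 2 × 1 / 1000 = 149.6 kN → 0.75 × 149.6 = 112 kN.
Bearing: edge l_c = 26, r_n = 214.7 kN; interior l_c = 32, r_n = 264.2 kN; R_n = 214.7 + 1·264.2 = 478.8 kN → 359 kN.
Block shear: A_gv = 1360, A_nv = 880, A_nt = 320 mm²; R_n = min(0.6F_uA_nv, 0.6F_yA_gv) + U_bs·F_u·A_nt = 364.6 kN → 273 kN.
Bolt shear governs: 112 kN.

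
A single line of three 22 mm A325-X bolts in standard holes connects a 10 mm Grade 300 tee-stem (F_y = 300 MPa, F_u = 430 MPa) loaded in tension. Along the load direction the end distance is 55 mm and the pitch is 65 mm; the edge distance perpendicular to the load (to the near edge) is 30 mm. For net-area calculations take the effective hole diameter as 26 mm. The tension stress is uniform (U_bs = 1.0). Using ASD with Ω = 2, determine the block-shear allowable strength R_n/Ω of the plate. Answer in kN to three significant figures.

Shear plane L_v = 55 + 2·65 = 185 mm; A_gv = 185 × 10 = 1850 mm².
A_nv = (185 − 2.5·26) × 10 = 1200 mm².
A_nt = (30 − 0.5·26) × 10 = 170 mm².
0.6 F_u A_nv = 309.6 kN; 0.6 F_y A_gv = 333 kN → shear rupture governs the shear term.
R_n = 309.6 + 1.0 × 430 × 170 / 1000 = 382.7 kN.
Allowable strength R_n/Ω = 382.7 / 2 = 191 kN.

191 kN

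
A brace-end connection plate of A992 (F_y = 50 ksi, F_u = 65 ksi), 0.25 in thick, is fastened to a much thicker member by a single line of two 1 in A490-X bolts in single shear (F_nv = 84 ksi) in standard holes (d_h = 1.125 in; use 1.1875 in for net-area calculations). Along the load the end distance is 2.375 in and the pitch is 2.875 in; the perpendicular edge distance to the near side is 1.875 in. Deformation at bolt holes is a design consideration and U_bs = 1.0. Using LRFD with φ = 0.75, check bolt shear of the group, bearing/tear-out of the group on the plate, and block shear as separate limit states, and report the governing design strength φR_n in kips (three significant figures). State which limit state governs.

41 kips (block shear governs)

Bolt shear: A_b = π·1²/4 = 0.7854 in²; R_n = 84 × 0.7854 × 2 × 1 = 131.9 kips → 0.75 × 131.9 = 99 kips.
Bearing: edge l_c = 1.812, r_n = 35.34 kips; interior l_c = 1.75, r_n = 34.12 kips; R_n = 35.34 + 1·34.12 = 69.47 kips → 52.1 kips.
Block shear: A_gv = 1.312, A_nv = 0.8672, A_nt = 0.3203 in²; R_n = min(0.6F_uA_nv, 0.6F_yA_gv) + U_bs·F_u·A_nt = 54.64 kips → 41 kips.
Block shear governs: 41 kips.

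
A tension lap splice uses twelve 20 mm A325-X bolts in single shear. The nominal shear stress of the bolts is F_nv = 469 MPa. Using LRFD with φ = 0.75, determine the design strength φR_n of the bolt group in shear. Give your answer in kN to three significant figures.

1330 kN

A_b = π × 20² / 4 = 314.2 mm².
R_n = F_nv · A_b · n · n_s = 469 × 314.2 × 12 × 1 / 1000 = 1768 kN.
Design strength φR_n = 0.75 × 1768 = 1330 kN.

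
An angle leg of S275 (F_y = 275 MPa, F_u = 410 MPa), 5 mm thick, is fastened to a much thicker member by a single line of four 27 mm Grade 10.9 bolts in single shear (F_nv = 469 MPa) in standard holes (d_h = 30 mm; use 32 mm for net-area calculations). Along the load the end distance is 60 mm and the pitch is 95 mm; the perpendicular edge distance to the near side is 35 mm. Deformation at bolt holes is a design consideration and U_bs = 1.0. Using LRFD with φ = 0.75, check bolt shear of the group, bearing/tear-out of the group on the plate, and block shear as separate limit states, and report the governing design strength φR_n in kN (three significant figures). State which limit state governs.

243 kN (block shear governs)

Bolt shear: A_b = π·27²/4 = 572.6 mm²; R_n = 469 × 572.6 × 4 × 1 / 1000 = 1074 kN → 0.75 × 1074 = 806 kN.
Bearing: edge l_c = 45, r_n = 110.7 kN; interior l_c = 65, r_n = 132.8 kN; R_n = 110.7 + 3·132.8 = 509.2 kN → 382 kN.
Block shear: A_gv = 1725, A_nv = 1165, A_nt = 95 mm²; R_n = min(0.6F_uA_nv, 0.6F_yA_gv) + U_bs·F_u·A_nt = 323.6 kN → 243 kN.
Block shear governs: 243 kN.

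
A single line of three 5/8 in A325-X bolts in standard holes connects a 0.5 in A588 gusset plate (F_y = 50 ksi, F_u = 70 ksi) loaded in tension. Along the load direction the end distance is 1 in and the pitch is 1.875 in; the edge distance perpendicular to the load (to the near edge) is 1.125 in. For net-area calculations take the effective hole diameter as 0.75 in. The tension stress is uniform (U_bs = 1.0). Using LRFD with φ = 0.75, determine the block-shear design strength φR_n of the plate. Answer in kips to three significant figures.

Shear plane L_v = 1 + 2·1.875 = 4.75 in; A_gv = 4.75 × 0.5 = 2.375 in².
A_nv = (4.75 − 2.5·0.75) × 0.5 = 1.438 in².
A_nt = (1.125 − 0.5·0.75) × 0.5 = 0.375 in².
0.6 F_u A_nv = 60.38 kips; 0.6 F_y A_gv = 71.25 kips → shear rupture governs the shear term.
R_n = 60.38 + 1.0 × 70 × 0.375 = 86.62 kips.
Design strength φR_n = 0.75 × 86.62 = 65 kips.

65 kips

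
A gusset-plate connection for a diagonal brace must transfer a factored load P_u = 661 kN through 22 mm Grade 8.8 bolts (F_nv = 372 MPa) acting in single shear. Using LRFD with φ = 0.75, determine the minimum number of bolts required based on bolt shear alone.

7 bolts

A_b = π·22²/4 = 380.1 mm².
Per-bolt design strength φR_n = 0.75 × 372 × 380.1 × 1 / 1000 = 106.1 kN.
n ≥ 661 / 106.1 = 6.232 → use 7 bolts.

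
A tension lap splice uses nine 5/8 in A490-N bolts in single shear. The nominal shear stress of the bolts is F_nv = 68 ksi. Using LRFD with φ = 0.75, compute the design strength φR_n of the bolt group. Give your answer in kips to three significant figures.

A_b = π × 0.625² / 4 = 0.3068 in².
R_n = F_nv · A_b · n · n_s = 68 × 0.3068 × 9 × 1 = 187.8 kips.
Design strength φR_n = 0.75 × 187.8 = 141 kips.

141 kips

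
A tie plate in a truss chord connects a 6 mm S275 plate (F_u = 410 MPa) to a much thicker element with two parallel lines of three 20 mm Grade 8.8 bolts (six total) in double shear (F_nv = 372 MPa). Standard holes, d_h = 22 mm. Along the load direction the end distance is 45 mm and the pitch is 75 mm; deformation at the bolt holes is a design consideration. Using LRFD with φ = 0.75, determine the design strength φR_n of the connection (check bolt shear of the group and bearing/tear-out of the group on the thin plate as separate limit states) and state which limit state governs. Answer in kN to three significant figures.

Bolt shear: A_b = π·20²/4 = 314.2 mm²; R_n = 372 × 314.2 × 6 × 2 / 1000 = 1402 kN → 0.75 × 1402 = 1050 kN.
Bearing (1.2 l_c t F_u ≤ 2.4 d t F_u): upper limit = 2.4·20·6·410 / 1000 = 118.1 kN.
  Edge l_c = 45 − 22/2 = 34 → r_n = 100.4 kN; interior l_c = 75 − 22 = 53 → r_n = 118.1 kN.
  R_n,bearing = 2·100.4 + 4·118.1 = 673.1 kN → 0.75 × 673.1 = 505 kN.
Bearing governs: 505 kN.

505 kN (bearing governs)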